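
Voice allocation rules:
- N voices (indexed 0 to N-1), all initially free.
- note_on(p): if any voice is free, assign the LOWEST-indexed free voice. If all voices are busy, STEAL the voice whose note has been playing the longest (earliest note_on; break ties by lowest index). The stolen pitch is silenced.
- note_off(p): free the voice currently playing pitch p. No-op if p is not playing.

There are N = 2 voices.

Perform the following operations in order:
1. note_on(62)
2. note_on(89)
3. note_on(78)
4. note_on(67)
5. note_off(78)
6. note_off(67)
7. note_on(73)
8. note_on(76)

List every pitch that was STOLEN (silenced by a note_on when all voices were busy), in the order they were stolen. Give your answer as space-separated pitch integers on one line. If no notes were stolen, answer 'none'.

Op 1: note_on(62): voice 0 is free -> assigned | voices=[62 -]
Op 2: note_on(89): voice 1 is free -> assigned | voices=[62 89]
Op 3: note_on(78): all voices busy, STEAL voice 0 (pitch 62, oldest) -> assign | voices=[78 89]
Op 4: note_on(67): all voices busy, STEAL voice 1 (pitch 89, oldest) -> assign | voices=[78 67]
Op 5: note_off(78): free voice 0 | voices=[- 67]
Op 6: note_off(67): free voice 1 | voices=[- -]
Op 7: note_on(73): voice 0 is free -> assigned | voices=[73 -]
Op 8: note_on(76): voice 1 is free -> assigned | voices=[73 76]

Answer: 62 89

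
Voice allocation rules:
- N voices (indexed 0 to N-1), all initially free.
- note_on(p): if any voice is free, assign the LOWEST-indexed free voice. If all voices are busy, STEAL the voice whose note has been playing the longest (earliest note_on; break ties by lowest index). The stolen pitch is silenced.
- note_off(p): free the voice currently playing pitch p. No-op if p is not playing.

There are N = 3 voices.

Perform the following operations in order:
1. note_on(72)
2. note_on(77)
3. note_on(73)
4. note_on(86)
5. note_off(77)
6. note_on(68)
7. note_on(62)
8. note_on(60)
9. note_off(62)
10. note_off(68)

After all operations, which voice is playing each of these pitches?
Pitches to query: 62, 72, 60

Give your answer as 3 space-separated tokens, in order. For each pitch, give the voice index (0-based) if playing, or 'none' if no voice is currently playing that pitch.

Op 1: note_on(72): voice 0 is free -> assigned | voices=[72 - -]
Op 2: note_on(77): voice 1 is free -> assigned | voices=[72 77 -]
Op 3: note_on(73): voice 2 is free -> assigned | voices=[72 77 73]
Op 4: note_on(86): all voices busy, STEAL voice 0 (pitch 72, oldest) -> assign | voices=[86 77 73]
Op 5: note_off(77): free voice 1 | voices=[86 - 73]
Op 6: note_on(68): voice 1 is free -> assigned | voices=[86 68 73]
Op 7: note_on(62): all voices busy, STEAL voice 2 (pitch 73, oldest) -> assign | voices=[86 68 62]
Op 8: note_on(60): all voices busy, STEAL voice 0 (pitch 86, oldest) -> assign | voices=[60 68 62]
Op 9: note_off(62): free voice 2 | voices=[60 68 -]
Op 10: note_off(68): free voice 1 | voices=[60 - -]

Answer: none none 0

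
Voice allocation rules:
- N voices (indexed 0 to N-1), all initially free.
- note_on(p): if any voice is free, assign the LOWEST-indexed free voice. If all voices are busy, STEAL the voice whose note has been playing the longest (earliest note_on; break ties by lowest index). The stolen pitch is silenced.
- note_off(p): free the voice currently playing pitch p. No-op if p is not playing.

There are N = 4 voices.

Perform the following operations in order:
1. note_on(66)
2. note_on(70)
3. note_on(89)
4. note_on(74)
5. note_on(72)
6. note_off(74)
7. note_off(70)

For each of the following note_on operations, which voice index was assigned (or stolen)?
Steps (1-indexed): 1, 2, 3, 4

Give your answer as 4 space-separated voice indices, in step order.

Op 1: note_on(66): voice 0 is free -> assigned | voices=[66 - - -]
Op 2: note_on(70): voice 1 is free -> assigned | voices=[66 70 - -]
Op 3: note_on(89): voice 2 is free -> assigned | voices=[66 70 89 -]
Op 4: note_on(74): voice 3 is free -> assigned | voices=[66 70 89 74]
Op 5: note_on(72): all voices busy, STEAL voice 0 (pitch 66, oldest) -> assign | voices=[72 70 89 74]
Op 6: note_off(74): free voice 3 | voices=[72 70 89 -]
Op 7: note_off(70): free voice 1 | voices=[72 - 89 -]

Answer: 0 1 2 3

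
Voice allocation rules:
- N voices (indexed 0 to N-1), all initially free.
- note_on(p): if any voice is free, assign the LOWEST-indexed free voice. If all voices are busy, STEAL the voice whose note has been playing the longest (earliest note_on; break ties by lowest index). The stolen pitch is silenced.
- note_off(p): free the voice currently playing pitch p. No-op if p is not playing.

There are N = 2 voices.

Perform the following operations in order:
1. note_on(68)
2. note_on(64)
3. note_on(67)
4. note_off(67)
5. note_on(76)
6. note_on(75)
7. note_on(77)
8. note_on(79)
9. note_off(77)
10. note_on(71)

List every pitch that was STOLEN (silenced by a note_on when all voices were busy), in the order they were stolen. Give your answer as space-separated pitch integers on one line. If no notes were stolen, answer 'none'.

Answer: 68 64 76 75

Derivation:
Op 1: note_on(68): voice 0 is free -> assigned | voices=[68 -]
Op 2: note_on(64): voice 1 is free -> assigned | voices=[68 64]
Op 3: note_on(67): all voices busy, STEAL voice 0 (pitch 68, oldest) -> assign | voices=[67 64]
Op 4: note_off(67): free voice 0 | voices=[- 64]
Op 5: note_on(76): voice 0 is free -> assigned | voices=[76 64]
Op 6: note_on(75): all voices busy, STEAL voice 1 (pitch 64, oldest) -> assign | voices=[76 75]
Op 7: note_on(77): all voices busy, STEAL voice 0 (pitch 76, oldest) -> assign | voices=[77 75]
Op 8: note_on(79): all voices busy, STEAL voice 1 (pitch 75, oldest) -> assign | voices=[77 79]
Op 9: note_off(77): free voice 0 | voices=[- 79]
Op 10: note_on(71): voice 0 is free -> assigned | voices=[71 79]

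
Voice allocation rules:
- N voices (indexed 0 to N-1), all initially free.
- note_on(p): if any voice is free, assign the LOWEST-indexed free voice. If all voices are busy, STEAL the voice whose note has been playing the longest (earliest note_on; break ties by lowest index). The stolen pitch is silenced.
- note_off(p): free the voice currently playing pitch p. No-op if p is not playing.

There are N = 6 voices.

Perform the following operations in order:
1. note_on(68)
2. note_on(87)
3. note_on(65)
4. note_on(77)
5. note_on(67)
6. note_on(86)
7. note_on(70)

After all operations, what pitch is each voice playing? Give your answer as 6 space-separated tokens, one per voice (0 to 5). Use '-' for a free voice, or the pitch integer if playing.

Answer: 70 87 65 77 67 86

Derivation:
Op 1: note_on(68): voice 0 is free -> assigned | voices=[68 - - - - -]
Op 2: note_on(87): voice 1 is free -> assigned | voices=[68 87 - - - -]
Op 3: note_on(65): voice 2 is free -> assigned | voices=[68 87 65 - - -]
Op 4: note_on(77): voice 3 is free -> assigned | voices=[68 87 65 77 - -]
Op 5: note_on(67): voice 4 is free -> assigned | voices=[68 87 65 77 67 -]
Op 6: note_on(86): voice 5 is free -> assigned | voices=[68 87 65 77 67 86]
Op 7: note_on(70): all voices busy, STEAL voice 0 (pitch 68, oldest) -> assign | voices=[70 87 65 77 67 86]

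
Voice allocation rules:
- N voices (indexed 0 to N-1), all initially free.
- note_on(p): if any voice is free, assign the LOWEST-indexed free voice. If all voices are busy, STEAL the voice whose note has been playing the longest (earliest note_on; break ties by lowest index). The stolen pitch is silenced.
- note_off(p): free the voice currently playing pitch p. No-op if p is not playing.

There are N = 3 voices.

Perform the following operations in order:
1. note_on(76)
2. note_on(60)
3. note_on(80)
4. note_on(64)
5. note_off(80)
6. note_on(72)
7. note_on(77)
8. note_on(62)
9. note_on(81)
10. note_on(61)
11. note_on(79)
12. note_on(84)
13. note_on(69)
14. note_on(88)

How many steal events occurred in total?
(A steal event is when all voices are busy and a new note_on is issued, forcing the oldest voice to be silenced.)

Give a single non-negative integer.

Answer: 9

Derivation:
Op 1: note_on(76): voice 0 is free -> assigned | voices=[76 - -]
Op 2: note_on(60): voice 1 is free -> assigned | voices=[76 60 -]
Op 3: note_on(80): voice 2 is free -> assigned | voices=[76 60 80]
Op 4: note_on(64): all voices busy, STEAL voice 0 (pitch 76, oldest) -> assign | voices=[64 60 80]
Op 5: note_off(80): free voice 2 | voices=[64 60 -]
Op 6: note_on(72): voice 2 is free -> assigned | voices=[64 60 72]
Op 7: note_on(77): all voices busy, STEAL voice 1 (pitch 60, oldest) -> assign | voices=[64 77 72]
Op 8: note_on(62): all voices busy, STEAL voice 0 (pitch 64, oldest) -> assign | voices=[62 77 72]
Op 9: note_on(81): all voices busy, STEAL voice 2 (pitch 72, oldest) -> assign | voices=[62 77 81]
Op 10: note_on(61): all voices busy, STEAL voice 1 (pitch 77, oldest) -> assign | voices=[62 61 81]
Op 11: note_on(79): all voices busy, STEAL voice 0 (pitch 62, oldest) -> assign | voices=[79 61 81]
Op 12: note_on(84): all voices busy, STEAL voice 2 (pitch 81, oldest) -> assign | voices=[79 61 84]
Op 13: note_on(69): all voices busy, STEAL voice 1 (pitch 61, oldest) -> assign | voices=[79 69 84]
Op 14: note_on(88): all voices busy, STEAL voice 0 (pitch 79, oldest) -> assign | voices=[88 69 84]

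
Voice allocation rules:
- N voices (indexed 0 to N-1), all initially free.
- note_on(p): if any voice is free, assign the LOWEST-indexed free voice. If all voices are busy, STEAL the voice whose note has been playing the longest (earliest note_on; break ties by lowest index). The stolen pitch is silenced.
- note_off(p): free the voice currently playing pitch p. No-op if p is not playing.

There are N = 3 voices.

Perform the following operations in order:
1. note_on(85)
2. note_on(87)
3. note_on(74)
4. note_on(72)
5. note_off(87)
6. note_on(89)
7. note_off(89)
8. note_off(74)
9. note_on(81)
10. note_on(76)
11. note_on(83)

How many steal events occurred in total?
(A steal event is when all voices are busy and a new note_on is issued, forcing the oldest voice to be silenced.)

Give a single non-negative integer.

Answer: 2

Derivation:
Op 1: note_on(85): voice 0 is free -> assigned | voices=[85 - -]
Op 2: note_on(87): voice 1 is free -> assigned | voices=[85 87 -]
Op 3: note_on(74): voice 2 is free -> assigned | voices=[85 87 74]
Op 4: note_on(72): all voices busy, STEAL voice 0 (pitch 85, oldest) -> assign | voices=[72 87 74]
Op 5: note_off(87): free voice 1 | voices=[72 - 74]
Op 6: note_on(89): voice 1 is free -> assigned | voices=[72 89 74]
Op 7: note_off(89): free voice 1 | voices=[72 - 74]
Op 8: note_off(74): free voice 2 | voices=[72 - -]
Op 9: note_on(81): voice 1 is free -> assigned | voices=[72 81 -]
Op 10: note_on(76): voice 2 is free -> assigned | voices=[72 81 76]
Op 11: note_on(83): all voices busy, STEAL voice 0 (pitch 72, oldest) -> assign | voices=[83 81 76]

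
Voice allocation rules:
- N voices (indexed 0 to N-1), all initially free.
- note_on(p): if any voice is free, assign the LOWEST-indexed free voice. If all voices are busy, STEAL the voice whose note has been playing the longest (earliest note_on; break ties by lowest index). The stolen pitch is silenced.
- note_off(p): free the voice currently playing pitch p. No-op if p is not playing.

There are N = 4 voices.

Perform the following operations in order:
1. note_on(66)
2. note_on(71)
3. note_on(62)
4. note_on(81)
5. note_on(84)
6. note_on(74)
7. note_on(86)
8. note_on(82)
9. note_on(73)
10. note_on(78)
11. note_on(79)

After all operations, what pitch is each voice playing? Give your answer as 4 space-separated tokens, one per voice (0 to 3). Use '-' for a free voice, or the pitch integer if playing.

Op 1: note_on(66): voice 0 is free -> assigned | voices=[66 - - -]
Op 2: note_on(71): voice 1 is free -> assigned | voices=[66 71 - -]
Op 3: note_on(62): voice 2 is free -> assigned | voices=[66 71 62 -]
Op 4: note_on(81): voice 3 is free -> assigned | voices=[66 71 62 81]
Op 5: note_on(84): all voices busy, STEAL voice 0 (pitch 66, oldest) -> assign | voices=[84 71 62 81]
Op 6: note_on(74): all voices busy, STEAL voice 1 (pitch 71, oldest) -> assign | voices=[84 74 62 81]
Op 7: note_on(86): all voices busy, STEAL voice 2 (pitch 62, oldest) -> assign | voices=[84 74 86 81]
Op 8: note_on(82): all voices busy, STEAL voice 3 (pitch 81, oldest) -> assign | voices=[84 74 86 82]
Op 9: note_on(73): all voices busy, STEAL voice 0 (pitch 84, oldest) -> assign | voices=[73 74 86 82]
Op 10: note_on(78): all voices busy, STEAL voice 1 (pitch 74, oldest) -> assign | voices=[73 78 86 82]
Op 11: note_on(79): all voices busy, STEAL voice 2 (pitch 86, oldest) -> assign | voices=[73 78 79 82]

Answer: 73 78 79 82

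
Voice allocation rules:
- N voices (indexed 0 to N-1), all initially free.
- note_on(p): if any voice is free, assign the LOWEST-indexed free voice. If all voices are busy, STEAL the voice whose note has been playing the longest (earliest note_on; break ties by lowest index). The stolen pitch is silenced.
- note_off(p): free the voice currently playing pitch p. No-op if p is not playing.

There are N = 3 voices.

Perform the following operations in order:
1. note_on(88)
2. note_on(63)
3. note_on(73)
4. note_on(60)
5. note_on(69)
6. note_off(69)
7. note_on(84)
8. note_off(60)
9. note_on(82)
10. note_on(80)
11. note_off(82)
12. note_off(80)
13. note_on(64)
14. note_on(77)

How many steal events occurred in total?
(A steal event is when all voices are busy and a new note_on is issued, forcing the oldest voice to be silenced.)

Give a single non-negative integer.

Answer: 3

Derivation:
Op 1: note_on(88): voice 0 is free -> assigned | voices=[88 - -]
Op 2: note_on(63): voice 1 is free -> assigned | voices=[88 63 -]
Op 3: note_on(73): voice 2 is free -> assigned | voices=[88 63 73]
Op 4: note_on(60): all voices busy, STEAL voice 0 (pitch 88, oldest) -> assign | voices=[60 63 73]
Op 5: note_on(69): all voices busy, STEAL voice 1 (pitch 63, oldest) -> assign | voices=[60 69 73]
Op 6: note_off(69): free voice 1 | voices=[60 - 73]
Op 7: note_on(84): voice 1 is free -> assigned | voices=[60 84 73]
Op 8: note_off(60): free voice 0 | voices=[- 84 73]
Op 9: note_on(82): voice 0 is free -> assigned | voices=[82 84 73]
Op 10: note_on(80): all voices busy, STEAL voice 2 (pitch 73, oldest) -> assign | voices=[82 84 80]
Op 11: note_off(82): free voice 0 | voices=[- 84 80]
Op 12: note_off(80): free voice 2 | voices=[- 84 -]
Op 13: note_on(64): voice 0 is free -> assigned | voices=[64 84 -]
Op 14: note_on(77): voice 2 is free -> assigned | voices=[64 84 77]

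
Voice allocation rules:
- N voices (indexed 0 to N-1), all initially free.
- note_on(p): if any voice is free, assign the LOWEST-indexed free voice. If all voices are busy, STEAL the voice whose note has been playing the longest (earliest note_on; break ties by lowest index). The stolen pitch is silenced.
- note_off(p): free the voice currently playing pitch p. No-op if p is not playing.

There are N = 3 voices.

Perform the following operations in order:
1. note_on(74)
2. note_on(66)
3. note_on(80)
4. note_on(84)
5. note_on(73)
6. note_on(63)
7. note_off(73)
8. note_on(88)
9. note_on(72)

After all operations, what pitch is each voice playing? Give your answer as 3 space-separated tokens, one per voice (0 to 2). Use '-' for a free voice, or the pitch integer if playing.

Op 1: note_on(74): voice 0 is free -> assigned | voices=[74 - -]
Op 2: note_on(66): voice 1 is free -> assigned | voices=[74 66 -]
Op 3: note_on(80): voice 2 is free -> assigned | voices=[74 66 80]
Op 4: note_on(84): all voices busy, STEAL voice 0 (pitch 74, oldest) -> assign | voices=[84 66 80]
Op 5: note_on(73): all voices busy, STEAL voice 1 (pitch 66, oldest) -> assign | voices=[84 73 80]
Op 6: note_on(63): all voices busy, STEAL voice 2 (pitch 80, oldest) -> assign | voices=[84 73 63]
Op 7: note_off(73): free voice 1 | voices=[84 - 63]
Op 8: note_on(88): voice 1 is free -> assigned | voices=[84 88 63]
Op 9: note_on(72): all voices busy, STEAL voice 0 (pitch 84, oldest) -> assign | voices=[72 88 63]

Answer: 72 88 63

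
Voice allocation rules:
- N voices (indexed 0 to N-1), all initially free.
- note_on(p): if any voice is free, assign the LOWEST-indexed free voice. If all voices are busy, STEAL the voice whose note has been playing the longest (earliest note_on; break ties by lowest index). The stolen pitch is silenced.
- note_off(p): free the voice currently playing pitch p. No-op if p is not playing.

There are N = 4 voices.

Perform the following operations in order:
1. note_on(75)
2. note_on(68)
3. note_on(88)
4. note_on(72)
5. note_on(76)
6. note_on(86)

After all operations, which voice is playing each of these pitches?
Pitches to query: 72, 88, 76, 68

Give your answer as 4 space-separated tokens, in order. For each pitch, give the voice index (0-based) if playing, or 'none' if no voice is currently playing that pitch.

Answer: 3 2 0 none

Derivation:
Op 1: note_on(75): voice 0 is free -> assigned | voices=[75 - - -]
Op 2: note_on(68): voice 1 is free -> assigned | voices=[75 68 - -]
Op 3: note_on(88): voice 2 is free -> assigned | voices=[75 68 88 -]
Op 4: note_on(72): voice 3 is free -> assigned | voices=[75 68 88 72]
Op 5: note_on(76): all voices busy, STEAL voice 0 (pitch 75, oldest) -> assign | voices=[76 68 88 72]
Op 6: note_on(86): all voices busy, STEAL voice 1 (pitch 68, oldest) -> assign | voices=[76 86 88 72]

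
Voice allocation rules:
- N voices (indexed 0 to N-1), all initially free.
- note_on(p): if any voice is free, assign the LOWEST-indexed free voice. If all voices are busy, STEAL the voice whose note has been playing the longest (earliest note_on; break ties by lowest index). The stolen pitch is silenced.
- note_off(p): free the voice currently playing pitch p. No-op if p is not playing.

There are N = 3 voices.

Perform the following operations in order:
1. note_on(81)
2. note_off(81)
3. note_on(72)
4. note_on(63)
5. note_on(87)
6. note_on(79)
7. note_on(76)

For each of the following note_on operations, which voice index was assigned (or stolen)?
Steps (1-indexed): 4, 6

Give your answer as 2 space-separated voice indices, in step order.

Op 1: note_on(81): voice 0 is free -> assigned | voices=[81 - -]
Op 2: note_off(81): free voice 0 | voices=[- - -]
Op 3: note_on(72): voice 0 is free -> assigned | voices=[72 - -]
Op 4: note_on(63): voice 1 is free -> assigned | voices=[72 63 -]
Op 5: note_on(87): voice 2 is free -> assigned | voices=[72 63 87]
Op 6: note_on(79): all voices busy, STEAL voice 0 (pitch 72, oldest) -> assign | voices=[79 63 87]
Op 7: note_on(76): all voices busy, STEAL voice 1 (pitch 63, oldest) -> assign | voices=[79 76 87]

Answer: 1 0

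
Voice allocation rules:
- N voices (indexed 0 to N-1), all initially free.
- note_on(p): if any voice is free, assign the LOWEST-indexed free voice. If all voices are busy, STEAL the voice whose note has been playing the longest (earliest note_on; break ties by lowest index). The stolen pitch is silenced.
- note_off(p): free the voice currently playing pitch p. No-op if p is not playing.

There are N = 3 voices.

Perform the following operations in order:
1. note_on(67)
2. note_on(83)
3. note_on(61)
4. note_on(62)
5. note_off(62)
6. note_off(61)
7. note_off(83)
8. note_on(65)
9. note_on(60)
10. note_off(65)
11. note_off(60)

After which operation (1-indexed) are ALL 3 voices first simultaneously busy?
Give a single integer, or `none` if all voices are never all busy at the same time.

Op 1: note_on(67): voice 0 is free -> assigned | voices=[67 - -]
Op 2: note_on(83): voice 1 is free -> assigned | voices=[67 83 -]
Op 3: note_on(61): voice 2 is free -> assigned | voices=[67 83 61]
Op 4: note_on(62): all voices busy, STEAL voice 0 (pitch 67, oldest) -> assign | voices=[62 83 61]
Op 5: note_off(62): free voice 0 | voices=[- 83 61]
Op 6: note_off(61): free voice 2 | voices=[- 83 -]
Op 7: note_off(83): free voice 1 | voices=[- - -]
Op 8: note_on(65): voice 0 is free -> assigned | voices=[65 - -]
Op 9: note_on(60): voice 1 is free -> assigned | voices=[65 60 -]
Op 10: note_off(65): free voice 0 | voices=[- 60 -]
Op 11: note_off(60): free voice 1 | voices=[- - -]

Answer: 3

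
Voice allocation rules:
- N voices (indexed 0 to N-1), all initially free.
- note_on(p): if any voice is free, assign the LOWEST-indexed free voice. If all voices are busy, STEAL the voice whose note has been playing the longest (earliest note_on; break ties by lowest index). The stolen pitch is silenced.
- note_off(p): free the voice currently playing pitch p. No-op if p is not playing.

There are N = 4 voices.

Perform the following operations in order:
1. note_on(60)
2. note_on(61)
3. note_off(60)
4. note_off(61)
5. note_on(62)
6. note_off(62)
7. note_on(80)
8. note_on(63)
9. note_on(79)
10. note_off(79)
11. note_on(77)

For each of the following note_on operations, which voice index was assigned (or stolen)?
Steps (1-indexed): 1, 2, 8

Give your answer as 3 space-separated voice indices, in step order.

Op 1: note_on(60): voice 0 is free -> assigned | voices=[60 - - -]
Op 2: note_on(61): voice 1 is free -> assigned | voices=[60 61 - -]
Op 3: note_off(60): free voice 0 | voices=[- 61 - -]
Op 4: note_off(61): free voice 1 | voices=[- - - -]
Op 5: note_on(62): voice 0 is free -> assigned | voices=[62 - - -]
Op 6: note_off(62): free voice 0 | voices=[- - - -]
Op 7: note_on(80): voice 0 is free -> assigned | voices=[80 - - -]
Op 8: note_on(63): voice 1 is free -> assigned | voices=[80 63 - -]
Op 9: note_on(79): voice 2 is free -> assigned | voices=[80 63 79 -]
Op 10: note_off(79): free voice 2 | voices=[80 63 - -]
Op 11: note_on(77): voice 2 is free -> assigned | voices=[80 63 77 -]

Answer: 0 1 1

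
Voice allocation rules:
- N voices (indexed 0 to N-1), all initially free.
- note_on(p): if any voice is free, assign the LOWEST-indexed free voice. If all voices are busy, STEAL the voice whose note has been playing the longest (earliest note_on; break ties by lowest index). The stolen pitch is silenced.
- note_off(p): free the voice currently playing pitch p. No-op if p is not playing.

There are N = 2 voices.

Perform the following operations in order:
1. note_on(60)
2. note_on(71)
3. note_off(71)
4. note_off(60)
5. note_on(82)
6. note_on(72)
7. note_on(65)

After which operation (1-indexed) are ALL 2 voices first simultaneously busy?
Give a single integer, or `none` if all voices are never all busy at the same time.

Answer: 2

Derivation:
Op 1: note_on(60): voice 0 is free -> assigned | voices=[60 -]
Op 2: note_on(71): voice 1 is free -> assigned | voices=[60 71]
Op 3: note_off(71): free voice 1 | voices=[60 -]
Op 4: note_off(60): free voice 0 | voices=[- -]
Op 5: note_on(82): voice 0 is free -> assigned | voices=[82 -]
Op 6: note_on(72): voice 1 is free -> assigned | voices=[82 72]
Op 7: note_on(65): all voices busy, STEAL voice 0 (pitch 82, oldest) -> assign | voices=[65 72]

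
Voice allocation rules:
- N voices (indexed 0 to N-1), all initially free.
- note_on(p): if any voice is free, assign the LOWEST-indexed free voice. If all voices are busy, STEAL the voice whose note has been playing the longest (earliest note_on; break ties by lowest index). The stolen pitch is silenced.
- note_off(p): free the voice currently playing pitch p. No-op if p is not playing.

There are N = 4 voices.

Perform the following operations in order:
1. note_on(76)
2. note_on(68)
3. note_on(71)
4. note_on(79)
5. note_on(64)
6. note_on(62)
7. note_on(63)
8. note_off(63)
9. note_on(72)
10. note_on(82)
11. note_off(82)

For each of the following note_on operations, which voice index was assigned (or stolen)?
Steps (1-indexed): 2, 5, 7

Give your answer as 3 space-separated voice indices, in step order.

Op 1: note_on(76): voice 0 is free -> assigned | voices=[76 - - -]
Op 2: note_on(68): voice 1 is free -> assigned | voices=[76 68 - -]
Op 3: note_on(71): voice 2 is free -> assigned | voices=[76 68 71 -]
Op 4: note_on(79): voice 3 is free -> assigned | voices=[76 68 71 79]
Op 5: note_on(64): all voices busy, STEAL voice 0 (pitch 76, oldest) -> assign | voices=[64 68 71 79]
Op 6: note_on(62): all voices busy, STEAL voice 1 (pitch 68, oldest) -> assign | voices=[64 62 71 79]
Op 7: note_on(63): all voices busy, STEAL voice 2 (pitch 71, oldest) -> assign | voices=[64 62 63 79]
Op 8: note_off(63): free voice 2 | voices=[64 62 - 79]
Op 9: note_on(72): voice 2 is free -> assigned | voices=[64 62 72 79]
Op 10: note_on(82): all voices busy, STEAL voice 3 (pitch 79, oldest) -> assign | voices=[64 62 72 82]
Op 11: note_off(82): free voice 3 | voices=[64 62 72 -]

Answer: 1 0 2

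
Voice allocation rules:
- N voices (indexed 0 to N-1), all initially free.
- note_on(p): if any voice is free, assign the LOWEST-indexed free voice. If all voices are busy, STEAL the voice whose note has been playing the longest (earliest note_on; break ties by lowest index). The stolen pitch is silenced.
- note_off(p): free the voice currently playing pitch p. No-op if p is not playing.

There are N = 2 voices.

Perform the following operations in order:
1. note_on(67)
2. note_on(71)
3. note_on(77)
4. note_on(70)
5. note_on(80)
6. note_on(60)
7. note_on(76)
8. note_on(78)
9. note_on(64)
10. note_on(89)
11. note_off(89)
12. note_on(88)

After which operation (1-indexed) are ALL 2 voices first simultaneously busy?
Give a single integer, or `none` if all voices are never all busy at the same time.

Answer: 2

Derivation:
Op 1: note_on(67): voice 0 is free -> assigned | voices=[67 -]
Op 2: note_on(71): voice 1 is free -> assigned | voices=[67 71]
Op 3: note_on(77): all voices busy, STEAL voice 0 (pitch 67, oldest) -> assign | voices=[77 71]
Op 4: note_on(70): all voices busy, STEAL voice 1 (pitch 71, oldest) -> assign | voices=[77 70]
Op 5: note_on(80): all voices busy, STEAL voice 0 (pitch 77, oldest) -> assign | voices=[80 70]
Op 6: note_on(60): all voices busy, STEAL voice 1 (pitch 70, oldest) -> assign | voices=[80 60]
Op 7: note_on(76): all voices busy, STEAL voice 0 (pitch 80, oldest) -> assign | voices=[76 60]
Op 8: note_on(78): all voices busy, STEAL voice 1 (pitch 60, oldest) -> assign | voices=[76 78]
Op 9: note_on(64): all voices busy, STEAL voice 0 (pitch 76, oldest) -> assign | voices=[64 78]
Op 10: note_on(89): all voices busy, STEAL voice 1 (pitch 78, oldest) -> assign | voices=[64 89]
Op 11: note_off(89): free voice 1 | voices=[64 -]
Op 12: note_on(88): voice 1 is free -> assigned | voices=[64 88]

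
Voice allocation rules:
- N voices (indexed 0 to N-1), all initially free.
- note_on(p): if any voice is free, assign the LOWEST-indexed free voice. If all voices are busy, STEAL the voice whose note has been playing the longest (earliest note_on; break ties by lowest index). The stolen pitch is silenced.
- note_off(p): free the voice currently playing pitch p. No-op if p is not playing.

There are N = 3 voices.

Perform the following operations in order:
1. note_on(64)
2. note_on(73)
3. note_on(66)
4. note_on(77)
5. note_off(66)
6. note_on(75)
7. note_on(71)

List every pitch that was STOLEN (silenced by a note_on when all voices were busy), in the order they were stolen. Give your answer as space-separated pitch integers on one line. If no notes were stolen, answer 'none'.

Op 1: note_on(64): voice 0 is free -> assigned | voices=[64 - -]
Op 2: note_on(73): voice 1 is free -> assigned | voices=[64 73 -]
Op 3: note_on(66): voice 2 is free -> assigned | voices=[64 73 66]
Op 4: note_on(77): all voices busy, STEAL voice 0 (pitch 64, oldest) -> assign | voices=[77 73 66]
Op 5: note_off(66): free voice 2 | voices=[77 73 -]
Op 6: note_on(75): voice 2 is free -> assigned | voices=[77 73 75]
Op 7: note_on(71): all voices busy, STEAL voice 1 (pitch 73, oldest) -> assign | voices=[77 71 75]

Answer: 64 73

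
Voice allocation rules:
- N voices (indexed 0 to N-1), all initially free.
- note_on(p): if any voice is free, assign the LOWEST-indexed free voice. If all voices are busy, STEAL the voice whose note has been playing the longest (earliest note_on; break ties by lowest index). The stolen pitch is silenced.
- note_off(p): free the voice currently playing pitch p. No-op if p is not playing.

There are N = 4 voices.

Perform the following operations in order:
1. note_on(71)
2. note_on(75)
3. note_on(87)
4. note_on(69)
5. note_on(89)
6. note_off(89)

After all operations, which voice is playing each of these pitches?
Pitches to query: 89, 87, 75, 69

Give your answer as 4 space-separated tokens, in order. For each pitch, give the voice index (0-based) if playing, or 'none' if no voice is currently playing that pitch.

Answer: none 2 1 3

Derivation:
Op 1: note_on(71): voice 0 is free -> assigned | voices=[71 - - -]
Op 2: note_on(75): voice 1 is free -> assigned | voices=[71 75 - -]
Op 3: note_on(87): voice 2 is free -> assigned | voices=[71 75 87 -]
Op 4: note_on(69): voice 3 is free -> assigned | voices=[71 75 87 69]
Op 5: note_on(89): all voices busy, STEAL voice 0 (pitch 71, oldest) -> assign | voices=[89 75 87 69]
Op 6: note_off(89): free voice 0 | voices=[- 75 87 69]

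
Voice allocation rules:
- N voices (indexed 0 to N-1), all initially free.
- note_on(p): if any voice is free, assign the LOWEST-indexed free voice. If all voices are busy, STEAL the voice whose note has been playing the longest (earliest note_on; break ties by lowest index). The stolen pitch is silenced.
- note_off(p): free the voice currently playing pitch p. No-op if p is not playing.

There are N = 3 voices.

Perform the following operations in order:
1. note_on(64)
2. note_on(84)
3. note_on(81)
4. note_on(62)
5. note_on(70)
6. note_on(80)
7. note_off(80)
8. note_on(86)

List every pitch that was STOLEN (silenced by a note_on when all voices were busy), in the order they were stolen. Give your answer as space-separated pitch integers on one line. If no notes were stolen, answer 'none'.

Op 1: note_on(64): voice 0 is free -> assigned | voices=[64 - -]
Op 2: note_on(84): voice 1 is free -> assigned | voices=[64 84 -]
Op 3: note_on(81): voice 2 is free -> assigned | voices=[64 84 81]
Op 4: note_on(62): all voices busy, STEAL voice 0 (pitch 64, oldest) -> assign | voices=[62 84 81]
Op 5: note_on(70): all voices busy, STEAL voice 1 (pitch 84, oldest) -> assign | voices=[62 70 81]
Op 6: note_on(80): all voices busy, STEAL voice 2 (pitch 81, oldest) -> assign | voices=[62 70 80]
Op 7: note_off(80): free voice 2 | voices=[62 70 -]
Op 8: note_on(86): voice 2 is free -> assigned | voices=[62 70 86]

Answer: 64 84 81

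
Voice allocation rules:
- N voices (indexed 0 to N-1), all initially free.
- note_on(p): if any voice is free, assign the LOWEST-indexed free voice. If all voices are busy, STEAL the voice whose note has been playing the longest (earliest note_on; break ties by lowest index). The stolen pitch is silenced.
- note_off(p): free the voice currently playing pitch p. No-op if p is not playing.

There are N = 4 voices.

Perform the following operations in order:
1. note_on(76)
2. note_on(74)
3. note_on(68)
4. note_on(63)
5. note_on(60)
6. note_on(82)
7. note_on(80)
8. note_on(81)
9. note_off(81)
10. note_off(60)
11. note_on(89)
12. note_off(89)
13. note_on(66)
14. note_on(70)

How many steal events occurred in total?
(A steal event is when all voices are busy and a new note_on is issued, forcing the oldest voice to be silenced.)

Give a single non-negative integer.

Op 1: note_on(76): voice 0 is free -> assigned | voices=[76 - - -]
Op 2: note_on(74): voice 1 is free -> assigned | voices=[76 74 - -]
Op 3: note_on(68): voice 2 is free -> assigned | voices=[76 74 68 -]
Op 4: note_on(63): voice 3 is free -> assigned | voices=[76 74 68 63]
Op 5: note_on(60): all voices busy, STEAL voice 0 (pitch 76, oldest) -> assign | voices=[60 74 68 63]
Op 6: note_on(82): all voices busy, STEAL voice 1 (pitch 74, oldest) -> assign | voices=[60 82 68 63]
Op 7: note_on(80): all voices busy, STEAL voice 2 (pitch 68, oldest) -> assign | voices=[60 82 80 63]
Op 8: note_on(81): all voices busy, STEAL voice 3 (pitch 63, oldest) -> assign | voices=[60 82 80 81]
Op 9: note_off(81): free voice 3 | voices=[60 82 80 -]
Op 10: note_off(60): free voice 0 | voices=[- 82 80 -]
Op 11: note_on(89): voice 0 is free -> assigned | voices=[89 82 80 -]
Op 12: note_off(89): free voice 0 | voices=[- 82 80 -]
Op 13: note_on(66): voice 0 is free -> assigned | voices=[66 82 80 -]
Op 14: note_on(70): voice 3 is free -> assigned | voices=[66 82 80 70]

Answer: 4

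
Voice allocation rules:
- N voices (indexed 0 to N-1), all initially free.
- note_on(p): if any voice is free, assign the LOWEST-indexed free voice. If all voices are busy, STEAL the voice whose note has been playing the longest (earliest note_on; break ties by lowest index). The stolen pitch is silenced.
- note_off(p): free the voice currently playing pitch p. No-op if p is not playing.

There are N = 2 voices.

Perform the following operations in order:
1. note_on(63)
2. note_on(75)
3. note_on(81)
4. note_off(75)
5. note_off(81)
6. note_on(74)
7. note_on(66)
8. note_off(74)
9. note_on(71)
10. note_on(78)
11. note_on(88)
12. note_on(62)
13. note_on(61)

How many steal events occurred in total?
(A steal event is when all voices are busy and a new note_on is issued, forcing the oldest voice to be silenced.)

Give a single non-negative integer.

Op 1: note_on(63): voice 0 is free -> assigned | voices=[63 -]
Op 2: note_on(75): voice 1 is free -> assigned | voices=[63 75]
Op 3: note_on(81): all voices busy, STEAL voice 0 (pitch 63, oldest) -> assign | voices=[81 75]
Op 4: note_off(75): free voice 1 | voices=[81 -]
Op 5: note_off(81): free voice 0 | voices=[- -]
Op 6: note_on(74): voice 0 is free -> assigned | voices=[74 -]
Op 7: note_on(66): voice 1 is free -> assigned | voices=[74 66]
Op 8: note_off(74): free voice 0 | voices=[- 66]
Op 9: note_on(71): voice 0 is free -> assigned | voices=[71 66]
Op 10: note_on(78): all voices busy, STEAL voice 1 (pitch 66, oldest) -> assign | voices=[71 78]
Op 11: note_on(88): all voices busy, STEAL voice 0 (pitch 71, oldest) -> assign | voices=[88 78]
Op 12: note_on(62): all voices busy, STEAL voice 1 (pitch 78, oldest) -> assign | voices=[88 62]
Op 13: note_on(61): all voices busy, STEAL voice 0 (pitch 88, oldest) -> assign | voices=[61 62]

Answer: 5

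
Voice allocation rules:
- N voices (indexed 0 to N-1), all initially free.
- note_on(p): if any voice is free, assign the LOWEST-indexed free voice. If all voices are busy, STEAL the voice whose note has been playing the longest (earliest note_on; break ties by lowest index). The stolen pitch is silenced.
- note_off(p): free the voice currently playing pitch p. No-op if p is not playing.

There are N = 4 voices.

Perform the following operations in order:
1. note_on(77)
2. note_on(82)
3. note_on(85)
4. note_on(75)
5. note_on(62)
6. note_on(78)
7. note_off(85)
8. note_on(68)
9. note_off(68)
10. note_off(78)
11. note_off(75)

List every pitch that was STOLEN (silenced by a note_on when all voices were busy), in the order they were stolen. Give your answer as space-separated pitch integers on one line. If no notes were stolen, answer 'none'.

Answer: 77 82

Derivation:
Op 1: note_on(77): voice 0 is free -> assigned | voices=[77 - - -]
Op 2: note_on(82): voice 1 is free -> assigned | voices=[77 82 - -]
Op 3: note_on(85): voice 2 is free -> assigned | voices=[77 82 85 -]
Op 4: note_on(75): voice 3 is free -> assigned | voices=[77 82 85 75]
Op 5: note_on(62): all voices busy, STEAL voice 0 (pitch 77, oldest) -> assign | voices=[62 82 85 75]
Op 6: note_on(78): all voices busy, STEAL voice 1 (pitch 82, oldest) -> assign | voices=[62 78 85 75]
Op 7: note_off(85): free voice 2 | voices=[62 78 - 75]
Op 8: note_on(68): voice 2 is free -> assigned | voices=[62 78 68 75]
Op 9: note_off(68): free voice 2 | voices=[62 78 - 75]
Op 10: note_off(78): free voice 1 | voices=[62 - - 75]
Op 11: note_off(75): free voice 3 | voices=[62 - - -]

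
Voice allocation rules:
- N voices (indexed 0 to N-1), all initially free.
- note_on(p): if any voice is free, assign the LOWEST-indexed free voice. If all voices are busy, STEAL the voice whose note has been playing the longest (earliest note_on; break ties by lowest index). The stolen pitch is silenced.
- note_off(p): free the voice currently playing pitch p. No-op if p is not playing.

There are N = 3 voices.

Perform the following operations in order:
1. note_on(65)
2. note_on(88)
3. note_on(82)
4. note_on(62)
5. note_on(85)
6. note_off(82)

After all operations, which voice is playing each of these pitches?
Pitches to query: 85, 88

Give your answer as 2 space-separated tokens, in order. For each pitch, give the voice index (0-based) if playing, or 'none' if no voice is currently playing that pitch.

Op 1: note_on(65): voice 0 is free -> assigned | voices=[65 - -]
Op 2: note_on(88): voice 1 is free -> assigned | voices=[65 88 -]
Op 3: note_on(82): voice 2 is free -> assigned | voices=[65 88 82]
Op 4: note_on(62): all voices busy, STEAL voice 0 (pitch 65, oldest) -> assign | voices=[62 88 82]
Op 5: note_on(85): all voices busy, STEAL voice 1 (pitch 88, oldest) -> assign | voices=[62 85 82]
Op 6: note_off(82): free voice 2 | voices=[62 85 -]

Answer: 1 none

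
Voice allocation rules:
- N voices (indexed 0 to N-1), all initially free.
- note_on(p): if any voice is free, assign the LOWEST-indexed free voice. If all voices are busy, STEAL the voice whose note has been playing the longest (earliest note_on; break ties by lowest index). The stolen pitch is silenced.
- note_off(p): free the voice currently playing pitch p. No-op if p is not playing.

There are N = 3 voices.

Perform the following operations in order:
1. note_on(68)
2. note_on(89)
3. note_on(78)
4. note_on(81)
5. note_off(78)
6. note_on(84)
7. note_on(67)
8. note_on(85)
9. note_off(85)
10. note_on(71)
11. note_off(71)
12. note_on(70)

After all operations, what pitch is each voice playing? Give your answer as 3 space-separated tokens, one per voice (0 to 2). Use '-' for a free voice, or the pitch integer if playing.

Answer: 70 67 84

Derivation:
Op 1: note_on(68): voice 0 is free -> assigned | voices=[68 - -]
Op 2: note_on(89): voice 1 is free -> assigned | voices=[68 89 -]
Op 3: note_on(78): voice 2 is free -> assigned | voices=[68 89 78]
Op 4: note_on(81): all voices busy, STEAL voice 0 (pitch 68, oldest) -> assign | voices=[81 89 78]
Op 5: note_off(78): free voice 2 | voices=[81 89 -]
Op 6: note_on(84): voice 2 is free -> assigned | voices=[81 89 84]
Op 7: note_on(67): all voices busy, STEAL voice 1 (pitch 89, oldest) -> assign | voices=[81 67 84]
Op 8: note_on(85): all voices busy, STEAL voice 0 (pitch 81, oldest) -> assign | voices=[85 67 84]
Op 9: note_off(85): free voice 0 | voices=[- 67 84]
Op 10: note_on(71): voice 0 is free -> assigned | voices=[71 67 84]
Op 11: note_off(71): free voice 0 | voices=[- 67 84]
Op 12: note_on(70): voice 0 is free -> assigned | voices=[70 67 84]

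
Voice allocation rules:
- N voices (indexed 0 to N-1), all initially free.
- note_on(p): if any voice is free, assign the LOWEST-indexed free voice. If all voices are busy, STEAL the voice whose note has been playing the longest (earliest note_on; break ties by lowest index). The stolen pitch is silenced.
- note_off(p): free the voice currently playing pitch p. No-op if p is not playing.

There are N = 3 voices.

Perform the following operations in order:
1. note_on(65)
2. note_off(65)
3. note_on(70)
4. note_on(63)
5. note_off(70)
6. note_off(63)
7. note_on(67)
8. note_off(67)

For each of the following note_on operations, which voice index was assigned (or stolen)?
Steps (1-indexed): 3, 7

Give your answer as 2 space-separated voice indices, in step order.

Answer: 0 0

Derivation:
Op 1: note_on(65): voice 0 is free -> assigned | voices=[65 - -]
Op 2: note_off(65): free voice 0 | voices=[- - -]
Op 3: note_on(70): voice 0 is free -> assigned | voices=[70 - -]
Op 4: note_on(63): voice 1 is free -> assigned | voices=[70 63 -]
Op 5: note_off(70): free voice 0 | voices=[- 63 -]
Op 6: note_off(63): free voice 1 | voices=[- - -]
Op 7: note_on(67): voice 0 is free -> assigned | voices=[67 - -]
Op 8: note_off(67): free voice 0 | voices=[- - -]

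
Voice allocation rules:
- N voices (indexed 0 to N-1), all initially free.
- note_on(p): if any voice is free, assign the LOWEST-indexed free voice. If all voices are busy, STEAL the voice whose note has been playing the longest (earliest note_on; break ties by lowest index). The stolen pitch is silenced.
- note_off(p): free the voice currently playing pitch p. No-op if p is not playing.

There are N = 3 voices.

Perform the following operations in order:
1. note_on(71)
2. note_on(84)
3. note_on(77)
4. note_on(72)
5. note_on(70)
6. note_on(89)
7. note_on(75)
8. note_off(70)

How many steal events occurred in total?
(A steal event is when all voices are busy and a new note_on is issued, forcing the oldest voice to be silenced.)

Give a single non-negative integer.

Op 1: note_on(71): voice 0 is free -> assigned | voices=[71 - -]
Op 2: note_on(84): voice 1 is free -> assigned | voices=[71 84 -]
Op 3: note_on(77): voice 2 is free -> assigned | voices=[71 84 77]
Op 4: note_on(72): all voices busy, STEAL voice 0 (pitch 71, oldest) -> assign | voices=[72 84 77]
Op 5: note_on(70): all voices busy, STEAL voice 1 (pitch 84, oldest) -> assign | voices=[72 70 77]
Op 6: note_on(89): all voices busy, STEAL voice 2 (pitch 77, oldest) -> assign | voices=[72 70 89]
Op 7: note_on(75): all voices busy, STEAL voice 0 (pitch 72, oldest) -> assign | voices=[75 70 89]
Op 8: note_off(70): free voice 1 | voices=[75 - 89]

Answer: 4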